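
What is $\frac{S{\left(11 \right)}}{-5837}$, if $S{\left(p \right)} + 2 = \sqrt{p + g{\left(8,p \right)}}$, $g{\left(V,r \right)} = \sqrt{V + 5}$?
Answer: $\frac{2}{5837} - \frac{\sqrt{11 + \sqrt{13}}}{5837} \approx -0.0003121$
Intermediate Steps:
$g{\left(V,r \right)} = \sqrt{5 + V}$
$S{\left(p \right)} = -2 + \sqrt{p + \sqrt{13}}$ ($S{\left(p \right)} = -2 + \sqrt{p + \sqrt{5 + 8}} = -2 + \sqrt{p + \sqrt{13}}$)
$\frac{S{\left(11 \right)}}{-5837} = \frac{-2 + \sqrt{11 + \sqrt{13}}}{-5837} = \left(-2 + \sqrt{11 + \sqrt{13}}\right) \left(- \frac{1}{5837}\right) = \frac{2}{5837} - \frac{\sqrt{11 + \sqrt{13}}}{5837}$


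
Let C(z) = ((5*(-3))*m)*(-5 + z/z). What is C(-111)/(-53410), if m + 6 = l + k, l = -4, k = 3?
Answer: 6/763 ≈ 0.0078637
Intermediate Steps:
m = -7 (m = -6 + (-4 + 3) = -6 - 1 = -7)
C(z) = -420 (C(z) = ((5*(-3))*(-7))*(-5 + z/z) = (-15*(-7))*(-5 + 1) = 105*(-4) = -420)
C(-111)/(-53410) = -420/(-53410) = -420*(-1/53410) = 6/763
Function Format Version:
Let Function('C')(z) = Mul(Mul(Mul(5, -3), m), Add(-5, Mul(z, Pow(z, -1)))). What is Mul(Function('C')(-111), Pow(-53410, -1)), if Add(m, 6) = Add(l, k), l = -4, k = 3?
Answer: Rational(6, 763) ≈ 0.0078637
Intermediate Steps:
m = -7 (m = Add(-6, Add(-4, 3)) = Add(-6, -1) = -7)
Function('C')(z) = -420 (Function('C')(z) = Mul(Mul(Mul(5, -3), -7), Add(-5, Mul(z, Pow(z, -1)))) = Mul(Mul(-15, -7), Add(-5, 1)) = Mul(105, -4) = -420)
Mul(Function('C')(-111), Pow(-53410, -1)) = Mul(-420, Pow(-53410, -1)) = Mul(-420, Rational(-1, 53410)) = Rational(6, 763)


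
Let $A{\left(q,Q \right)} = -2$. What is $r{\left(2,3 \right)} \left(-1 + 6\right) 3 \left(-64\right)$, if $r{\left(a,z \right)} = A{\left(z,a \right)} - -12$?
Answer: $-9600$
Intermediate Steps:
$r{\left(a,z \right)} = 10$ ($r{\left(a,z \right)} = -2 - -12 = -2 + 12 = 10$)
$r{\left(2,3 \right)} \left(-1 + 6\right) 3 \left(-64\right) = 10 \left(-1 + 6\right) 3 \left(-64\right) = 10 \cdot 5 \cdot 3 \left(-64\right) = 10 \cdot 15 \left(-64\right) = 150 \left(-64\right) = -9600$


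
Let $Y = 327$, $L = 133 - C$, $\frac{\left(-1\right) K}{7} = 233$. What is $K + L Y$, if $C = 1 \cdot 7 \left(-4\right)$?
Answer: $51016$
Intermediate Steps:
$K = -1631$ ($K = \left(-7\right) 233 = -1631$)
$C = -28$ ($C = 7 \left(-4\right) = -28$)
$L = 161$ ($L = 133 - -28 = 133 + 28 = 161$)
$K + L Y = -1631 + 161 \cdot 327 = -1631 + 52647 = 51016$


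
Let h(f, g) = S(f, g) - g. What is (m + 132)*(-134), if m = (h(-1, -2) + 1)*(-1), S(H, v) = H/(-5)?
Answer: -86296/5 ≈ -17259.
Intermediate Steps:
S(H, v) = -H/5 (S(H, v) = H*(-1/5) = -H/5)
h(f, g) = -g - f/5 (h(f, g) = -f/5 - g = -g - f/5)
m = -16/5 (m = ((-1*(-2) - 1/5*(-1)) + 1)*(-1) = ((2 + 1/5) + 1)*(-1) = (11/5 + 1)*(-1) = (16/5)*(-1) = -16/5 ≈ -3.2000)
(m + 132)*(-134) = (-16/5 + 132)*(-134) = (644/5)*(-134) = -86296/5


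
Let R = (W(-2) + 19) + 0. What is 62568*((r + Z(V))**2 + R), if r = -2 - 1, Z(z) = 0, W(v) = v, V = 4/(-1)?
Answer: 1626768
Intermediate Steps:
V = -4 (V = 4*(-1) = -4)
r = -3
R = 17 (R = (-2 + 19) + 0 = 17 + 0 = 17)
62568*((r + Z(V))**2 + R) = 62568*((-3 + 0)**2 + 17) = 62568*((-3)**2 + 17) = 62568*(9 + 17) = 62568*26 = 1626768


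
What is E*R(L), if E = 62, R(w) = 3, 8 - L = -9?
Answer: 186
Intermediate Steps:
L = 17 (L = 8 - 1*(-9) = 8 + 9 = 17)
E*R(L) = 62*3 = 186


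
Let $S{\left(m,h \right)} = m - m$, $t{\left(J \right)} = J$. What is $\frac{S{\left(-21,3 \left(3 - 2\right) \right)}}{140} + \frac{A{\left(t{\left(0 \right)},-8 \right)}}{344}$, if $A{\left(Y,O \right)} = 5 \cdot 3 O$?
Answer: $- \frac{15}{43} \approx -0.34884$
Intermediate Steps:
$S{\left(m,h \right)} = 0$
$A{\left(Y,O \right)} = 15 O$
$\frac{S{\left(-21,3 \left(3 - 2\right) \right)}}{140} + \frac{A{\left(t{\left(0 \right)},-8 \right)}}{344} = \frac{0}{140} + \frac{15 \left(-8\right)}{344} = 0 \cdot \frac{1}{140} - \frac{15}{43} = 0 - \frac{15}{43} = - \frac{15}{43}$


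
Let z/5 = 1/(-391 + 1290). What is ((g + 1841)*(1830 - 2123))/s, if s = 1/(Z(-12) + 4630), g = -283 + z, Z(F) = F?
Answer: -1895179038878/899 ≈ -2.1081e+9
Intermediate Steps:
z = 5/899 (z = 5/(-391 + 1290) = 5/899 ≈ 0.0055617)
g = -254412/899 (g = -283 + 5/899 = -254412/899 ≈ -282.99)
s = 1/4618 (s = 1/(-12 + 4630) = 1/4618 ≈ 0.00021654)
((g + 1841)*(1830 - 2123))/s = ((-254412/899 + 1841)*(1830 - 2123))/(1/4618) = ((1400647/899)*(-293))*4618 = -410389571/899*4618 = -1895179038878/899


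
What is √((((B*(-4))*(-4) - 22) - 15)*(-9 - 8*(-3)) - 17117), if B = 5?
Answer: 2*I*√4118 ≈ 128.34*I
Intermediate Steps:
√((((B*(-4))*(-4) - 22) - 15)*(-9 - 8*(-3)) - 17117) = √((((5*(-4))*(-4) - 22) - 15)*(-9 - 8*(-3)) - 17117) = √(((-20*(-4) - 22) - 15)*(-9 + 24) - 17117) = √(((80 - 22) - 15)*15 - 17117) = √((58 - 15)*15 - 17117) = √(43*15 - 17117) = √(645 - 17117) = √(-16472) = 2*I*√4118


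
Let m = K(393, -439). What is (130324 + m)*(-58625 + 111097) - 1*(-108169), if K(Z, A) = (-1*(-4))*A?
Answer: 6746328265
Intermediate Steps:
K(Z, A) = 4*A
m = -1756 (m = 4*(-439) = -1756)
(130324 + m)*(-58625 + 111097) - 1*(-108169) = (130324 - 1756)*(-58625 + 111097) - 1*(-108169) = 128568*52472 + 108169 = 6746220096 + 108169 = 6746328265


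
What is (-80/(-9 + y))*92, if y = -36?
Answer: 1472/9 ≈ 163.56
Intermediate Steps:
(-80/(-9 + y))*92 = (-80/(-9 - 36))*92 = (-80/(-45))*92 = -1/45*(-80)*92 = (16/9)*92 = 1472/9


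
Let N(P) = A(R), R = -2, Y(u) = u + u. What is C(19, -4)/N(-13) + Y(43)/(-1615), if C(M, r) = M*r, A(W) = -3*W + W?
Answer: -30771/1615 ≈ -19.053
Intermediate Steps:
Y(u) = 2*u
A(W) = -2*W
N(P) = 4 (N(P) = -2*(-2) = 4)
C(19, -4)/N(-13) + Y(43)/(-1615) = (19*(-4))/4 + (2*43)/(-1615) = -76*¼ + 86*(-1/1615) = -19 - 86/1615 = -30771/1615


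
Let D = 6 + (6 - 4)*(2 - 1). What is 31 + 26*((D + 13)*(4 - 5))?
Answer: -515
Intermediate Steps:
D = 8 (D = 6 + 2*1 = 6 + 2 = 8)
31 + 26*((D + 13)*(4 - 5)) = 31 + 26*((8 + 13)*(4 - 5)) = 31 + 26*(21*(-1)) = 31 + 26*(-21) = 31 - 546 = -515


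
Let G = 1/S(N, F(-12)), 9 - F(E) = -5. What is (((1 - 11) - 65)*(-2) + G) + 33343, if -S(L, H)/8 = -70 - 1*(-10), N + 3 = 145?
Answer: 16076641/480 ≈ 33493.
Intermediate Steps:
F(E) = 14 (F(E) = 9 - 1*(-5) = 9 + 5 = 14)
N = 142 (N = -3 + 145 = 142)
S(L, H) = 480 (S(L, H) = -8*(-70 - 1*(-10)) = -8*(-70 + 10) = -8*(-60) = 480)
G = 1/480 ≈ 0.0020833
(((1 - 11) - 65)*(-2) + G) + 33343 = (((1 - 11) - 65)*(-2) + 1/480) + 33343 = ((-10 - 65)*(-2) + 1/480) + 33343 = (-75*(-2) + 1/480) + 33343 = (150 + 1/480) + 33343 = 72001/480 + 33343 = 16076641/480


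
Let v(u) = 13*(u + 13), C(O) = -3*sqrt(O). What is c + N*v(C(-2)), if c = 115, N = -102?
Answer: -17123 + 3978*I*sqrt(2) ≈ -17123.0 + 5625.7*I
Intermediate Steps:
v(u) = 169 + 13*u (v(u) = 13*(13 + u) = 169 + 13*u)
c + N*v(C(-2)) = 115 - 102*(169 + 13*(-3*I*sqrt(2))) = 115 - 102*(169 - 39*I*sqrt(2)) = 115 + (-17238 + 3978*I*sqrt(2)) = -17123 + 3978*I*sqrt(2)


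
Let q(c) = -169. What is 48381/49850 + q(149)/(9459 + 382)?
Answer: 35976367/37736450 ≈ 0.95336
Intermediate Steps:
48381/49850 + q(149)/(9459 + 382) = 48381/49850 - 169/(9459 + 382) = 48381*(1/49850) - 169/9841 = 48381/49850 - 169*1/9841 = 48381/49850 - 13/757 = 35976367/37736450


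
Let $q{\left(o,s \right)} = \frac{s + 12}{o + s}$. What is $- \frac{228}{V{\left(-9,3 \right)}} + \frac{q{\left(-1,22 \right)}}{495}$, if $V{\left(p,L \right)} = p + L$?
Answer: $\frac{395044}{10395} \approx 38.003$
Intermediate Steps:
$V{\left(p,L \right)} = L + p$
$q{\left(o,s \right)} = \frac{12 + s}{o + s}$
$- \frac{228}{V{\left(-9,3 \right)}} + \frac{q{\left(-1,22 \right)}}{495} = - \frac{228}{3 - 9} + \frac{\frac{1}{-1 + 22} \left(12 + 22\right)}{495} = - \frac{228}{-6} + \frac{1}{21} \cdot 34 \cdot \frac{1}{495} = \left(-228\right) \left(- \frac{1}{6}\right) + \frac{1}{21} \cdot 34 \cdot \frac{1}{495} = 38 + \frac{34}{21} \cdot \frac{1}{495} = 38 + \frac{34}{10395} = \frac{395044}{10395}$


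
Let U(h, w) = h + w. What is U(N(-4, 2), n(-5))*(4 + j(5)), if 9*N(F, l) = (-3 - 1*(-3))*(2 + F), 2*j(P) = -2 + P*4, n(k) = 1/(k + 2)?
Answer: -13/3 ≈ -4.3333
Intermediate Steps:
n(k) = 1/(2 + k)
j(P) = -1 + 2*P (j(P) = (-2 + P*4)/2 = (-2 + 4*P)/2 = -1 + 2*P)
N(F, l) = 0 (N(F, l) = ((-3 - 1*(-3))*(2 + F))/9 = ((-3 + 3)*(2 + F))/9 = (0*(2 + F))/9 = (⅑)*0 = 0)
U(N(-4, 2), n(-5))*(4 + j(5)) = (0 + 1/(2 - 5))*(4 + (-1 + 2*5)) = (0 + 1/(-3))*(4 + (-1 + 10)) = (0 - ⅓)*(4 + 9) = -⅓*13 = -13/3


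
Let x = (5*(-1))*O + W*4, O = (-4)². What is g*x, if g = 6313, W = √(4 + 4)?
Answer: -505040 + 50504*√2 ≈ -4.3362e+5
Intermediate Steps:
O = 16
W = 2*√2 (W = √8 = 2*√2 ≈ 2.8284)
x = -80 + 8*√2 (x = (5*(-1))*16 + (2*√2)*4 = -5*16 + 8*√2 = -80 + 8*√2 ≈ -68.686)
g*x = 6313*(-80 + 8*√2) = -505040 + 50504*√2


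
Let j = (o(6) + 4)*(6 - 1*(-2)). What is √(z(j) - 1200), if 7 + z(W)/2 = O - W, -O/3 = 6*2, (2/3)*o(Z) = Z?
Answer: 3*I*√166 ≈ 38.652*I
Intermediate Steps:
o(Z) = 3*Z/2
O = -36 (O = -18*2 = -3*12 = -36)
j = 104 (j = ((3/2)*6 + 4)*(6 - 1*(-2)) = (9 + 4)*(6 + 2) = 13*8 = 104)
z(W) = -86 - 2*W (z(W) = -14 + 2*(-36 - W) = -14 + (-72 - 2*W) = -86 - 2*W)
√(z(j) - 1200) = √((-86 - 2*104) - 1200) = √((-86 - 208) - 1200) = √(-294 - 1200) = √(-1494) = 3*I*√166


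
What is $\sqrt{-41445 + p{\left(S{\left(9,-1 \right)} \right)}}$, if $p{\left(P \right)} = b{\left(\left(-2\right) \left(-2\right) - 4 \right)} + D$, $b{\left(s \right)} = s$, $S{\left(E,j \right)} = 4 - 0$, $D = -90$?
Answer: $3 i \sqrt{4615} \approx 203.8 i$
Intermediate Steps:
$S{\left(E,j \right)} = 4$ ($S{\left(E,j \right)} = 4 + 0 = 4$)
$p{\left(P \right)} = -90$ ($p{\left(P \right)} = \left(\left(-2\right) \left(-2\right) - 4\right) - 90 = \left(4 - 4\right) - 90 = 0 - 90 = -90$)
$\sqrt{-41445 + p{\left(S{\left(9,-1 \right)} \right)}} = \sqrt{-41445 - 90} = \sqrt{-41535} = 3 i \sqrt{4615}$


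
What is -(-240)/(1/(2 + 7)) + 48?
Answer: 2208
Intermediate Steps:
-(-240)/(1/(2 + 7)) + 48 = -(-240)/(1/9) + 48 = -(-240)/1/9 + 48 = -(-240)*9 + 48 = -6*(-360) + 48 = 2160 + 48 = 2208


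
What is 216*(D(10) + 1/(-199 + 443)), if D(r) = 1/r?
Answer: 6858/305 ≈ 22.485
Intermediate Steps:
216*(D(10) + 1/(-199 + 443)) = 216*(1/10 + 1/(-199 + 443)) = 216*(⅒ + 1/244) = 216*(127/1220) = 6858/305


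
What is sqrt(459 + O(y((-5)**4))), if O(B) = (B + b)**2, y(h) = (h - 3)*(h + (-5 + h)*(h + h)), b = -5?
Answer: 6*sqrt(6465198407699319) ≈ 4.8244e+8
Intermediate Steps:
y(h) = (-3 + h)*(h + 2*h*(-5 + h)) (y(h) = (-3 + h)*(h + (-5 + h)*(2*h)) = (-3 + h)*(h + 2*h*(-5 + h)))
O(B) = (-5 + B)**2 (O(B) = (B - 5)**2 = (-5 + B)**2)
sqrt(459 + O(y((-5)**4))) = sqrt(459 + (-5 + (-5)**4*(27 - 15*(-5)**4 + 2*((-5)**4)**2))**2) = sqrt(459 + (-5 + 625*(27 - 15*625 + 2*625**2))**2) = sqrt(459 + (-5 + 625*(27 - 9375 + 2*390625))**2) = sqrt(459 + (-5 + 625*(27 - 9375 + 781250))**2) = sqrt(459 + (-5 + 625*771902)**2) = sqrt(459 + (-5 + 482438750)**2) = sqrt(459 + 482438745**2) = sqrt(459 + 232747142677175025) = sqrt(232747142677175484) = 6*sqrt(6465198407699319)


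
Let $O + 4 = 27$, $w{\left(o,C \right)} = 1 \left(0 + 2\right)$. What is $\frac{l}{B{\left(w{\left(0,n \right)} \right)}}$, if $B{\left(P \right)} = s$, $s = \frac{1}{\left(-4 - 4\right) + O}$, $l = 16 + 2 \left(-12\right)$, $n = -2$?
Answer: $-120$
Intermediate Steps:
$w{\left(o,C \right)} = 2$ ($w{\left(o,C \right)} = 1 \cdot 2 = 2$)
$O = 23$ ($O = -4 + 27 = 23$)
$l = -8$ ($l = 16 - 24 = -8$)
$s = \frac{1}{15}$ ($s = \frac{1}{\left(-4 - 4\right) + 23} = \frac{1}{-8 + 23} = \frac{1}{15} \approx 0.066667$)
$B{\left(P \right)} = \frac{1}{15}$
$\frac{l}{B{\left(w{\left(0,n \right)} \right)}} = - 8 \frac{1}{\frac{1}{15}} = \left(-8\right) 15 = -120$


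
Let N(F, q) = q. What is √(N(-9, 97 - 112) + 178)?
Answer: √163 ≈ 12.767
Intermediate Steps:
√(N(-9, 97 - 112) + 178) = √((97 - 112) + 178) = √(-15 + 178) = √163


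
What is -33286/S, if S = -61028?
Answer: 1513/2774 ≈ 0.54542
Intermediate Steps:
-33286/S = -33286/(-61028) = -33286*(-1)/61028 = -1*(-1513/2774) = 1513/2774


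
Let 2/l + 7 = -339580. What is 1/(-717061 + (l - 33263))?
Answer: -339587/254800276190 ≈ -1.3328e-6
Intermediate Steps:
l = -2/339587 (l = 2/(-7 - 339580) = 2/(-339587) = 2*(-1/339587) = -2/339587 ≈ -5.8895e-6)
1/(-717061 + (l - 33263)) = 1/(-717061 + (-2/339587 - 33263)) = 1/(-717061 - 11295682383/339587) = 1/(-254800276190/339587) = -339587/254800276190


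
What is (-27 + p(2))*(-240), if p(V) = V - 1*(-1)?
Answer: 5760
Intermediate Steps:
p(V) = 1 + V (p(V) = V + 1 = 1 + V)
(-27 + p(2))*(-240) = (-27 + (1 + 2))*(-240) = (-27 + 3)*(-240) = -24*(-240) = 5760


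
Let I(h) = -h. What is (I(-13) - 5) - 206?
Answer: -198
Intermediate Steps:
(I(-13) - 5) - 206 = (-1*(-13) - 5) - 206 = (13 - 5) - 206 = 8 - 206 = -198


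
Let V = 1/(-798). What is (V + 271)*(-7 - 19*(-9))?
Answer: 17733074/399 ≈ 44444.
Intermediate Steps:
V = -1/798 ≈ -0.0012531
(V + 271)*(-7 - 19*(-9)) = (-1/798 + 271)*(-7 - 19*(-9)) = 216257*(-7 + 171)/798 = (216257/798)*164 = 17733074/399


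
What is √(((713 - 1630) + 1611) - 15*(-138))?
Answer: 2*√691 ≈ 52.574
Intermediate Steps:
√(((713 - 1630) + 1611) - 15*(-138)) = √((-917 + 1611) + 2070) = √(694 + 2070) = √2764 = 2*√691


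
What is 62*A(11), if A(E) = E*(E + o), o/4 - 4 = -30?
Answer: -63426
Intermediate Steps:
o = -104 (o = 16 + 4*(-30) = 16 - 120 = -104)
A(E) = E*(-104 + E) (A(E) = E*(E - 104) = E*(-104 + E))
62*A(11) = 62*(11*(-104 + 11)) = 62*(11*(-93)) = 62*(-1023) = -63426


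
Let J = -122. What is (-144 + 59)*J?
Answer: 10370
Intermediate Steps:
(-144 + 59)*J = (-144 + 59)*(-122) = -85*(-122) = 10370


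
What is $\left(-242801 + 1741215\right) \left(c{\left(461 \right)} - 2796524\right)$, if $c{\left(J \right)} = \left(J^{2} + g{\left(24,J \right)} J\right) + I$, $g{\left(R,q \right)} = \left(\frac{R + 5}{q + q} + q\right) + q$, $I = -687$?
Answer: $-3236025071269$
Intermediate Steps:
$g{\left(R,q \right)} = 2 q + \frac{5 + R}{2 q}$ ($g{\left(R,q \right)} = \left(\frac{5 + R}{2 q} + q\right) + q = \left(q + \frac{5 + R}{2 q}\right) + q = 2 q + \frac{5 + R}{2 q}$)
$c{\left(J \right)} = - \frac{1345}{2} + 3 J^{2}$ ($c{\left(J \right)} = \left(J^{2} + \frac{5 + 24 + 4 J^{2}}{2 J} J\right) - 687 = \left(J^{2} + \frac{29 + 4 J^{2}}{2 J} J\right) - 687 = \left(J^{2} + \left(\frac{29}{2} + 2 J^{2}\right)\right) - 687 = \left(\frac{29}{2} + 3 J^{2}\right) - 687 = - \frac{1345}{2} + 3 J^{2}$)
$\left(-242801 + 1741215\right) \left(c{\left(461 \right)} - 2796524\right) = \left(-242801 + 1741215\right) \left(\left(- \frac{1345}{2} + 3 \cdot 461^{2}\right) - 2796524\right) = 1498414 \left(\left(- \frac{1345}{2} + 3 \cdot 212521\right) - 2796524\right) = 1498414 \left(\left(- \frac{1345}{2} + 637563\right) - 2796524\right) = 1498414 \left(\frac{1273781}{2} - 2796524\right) = 1498414 \left(- \frac{4319267}{2}\right) = -3236025071269$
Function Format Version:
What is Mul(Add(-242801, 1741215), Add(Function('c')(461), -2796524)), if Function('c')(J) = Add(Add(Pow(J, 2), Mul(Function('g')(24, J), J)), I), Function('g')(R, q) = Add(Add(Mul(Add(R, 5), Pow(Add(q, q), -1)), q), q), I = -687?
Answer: -3236025071269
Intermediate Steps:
Function('g')(R, q) = Add(Mul(2, q), Mul(Rational(1, 2), Pow(q, -1), Add(5, R))) (Function('g')(R, q) = Add(Add(Mul(Add(5, R), Pow(Mul(2, q), -1)), q), q) = Add(Add(Mul(Add(5, R), Mul(Rational(1, 2), Pow(q, -1))), q), q) = Add(Add(Mul(Rational(1, 2), Pow(q, -1), Add(5, R)), q), q) = Add(Add(q, Mul(Rational(1, 2), Pow(q, -1), Add(5, R))), q) = Add(Mul(2, q), Mul(Rational(1, 2), Pow(q, -1), Add(5, R))))
Function('c')(J) = Add(Rational(-1345, 2), Mul(3, Pow(J, 2))) (Function('c')(J) = Add(Add(Pow(J, 2), Mul(Mul(Rational(1, 2), Pow(J, -1), Add(5, 24, Mul(4, Pow(J, 2)))), J)), -687) = Add(Add(Pow(J, 2), Mul(Mul(Rational(1, 2), Pow(J, -1), Add(29, Mul(4, Pow(J, 2)))), J)), -687) = Add(Add(Pow(J, 2), Add(Rational(29, 2), Mul(2, Pow(J, 2)))), -687) = Add(Add(Rational(29, 2), Mul(3, Pow(J, 2))), -687) = Add(Rational(-1345, 2), Mul(3, Pow(J, 2))))
Mul(Add(-242801, 1741215), Add(Function('c')(461), -2796524)) = Mul(Add(-242801, 1741215), Add(Add(Rational(-1345, 2), Mul(3, Pow(461, 2))), -2796524)) = Mul(1498414, Add(Add(Rational(-1345, 2), Mul(3, 212521)), -2796524)) = Mul(1498414, Add(Add(Rational(-1345, 2), 637563), -2796524)) = Mul(1498414, Add(Rational(1273781, 2), -2796524)) = Mul(1498414, Rational(-4319267, 2)) = -3236025071269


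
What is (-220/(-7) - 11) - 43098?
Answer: -301543/7 ≈ -43078.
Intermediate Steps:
(-220/(-7) - 11) - 43098 = (-220*(-1)/7 - 11) - 43098 = (-44*(-5/7) - 11) - 43098 = (220/7 - 11) - 43098 = 143/7 - 43098 = -301543/7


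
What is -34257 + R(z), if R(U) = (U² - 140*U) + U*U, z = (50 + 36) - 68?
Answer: -36129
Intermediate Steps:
z = 18 (z = 86 - 68 = 18)
R(U) = -140*U + 2*U² (R(U) = (U² - 140*U) + U² = -140*U + 2*U²)
-34257 + R(z) = -34257 + 2*18*(-70 + 18) = -34257 + 2*18*(-52) = -34257 - 1872 = -36129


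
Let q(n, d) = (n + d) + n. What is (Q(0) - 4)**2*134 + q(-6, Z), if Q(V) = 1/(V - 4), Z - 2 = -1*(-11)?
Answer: 19371/8 ≈ 2421.4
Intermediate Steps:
Z = 13 (Z = 2 - 1*(-11) = 2 + 11 = 13)
q(n, d) = d + 2*n (q(n, d) = (d + n) + n = d + 2*n)
Q(V) = 1/(-4 + V)
(Q(0) - 4)**2*134 + q(-6, Z) = (1/(-4 + 0) - 4)**2*134 + (13 + 2*(-6)) = (1/(-4) - 4)**2*134 + (13 - 12) = (-1/4 - 4)**2*134 + 1 = (-17/4)**2*134 + 1 = (289/16)*134 + 1 = 19363/8 + 1 = 19371/8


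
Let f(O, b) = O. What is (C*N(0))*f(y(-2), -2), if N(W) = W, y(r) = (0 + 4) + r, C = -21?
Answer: 0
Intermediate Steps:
y(r) = 4 + r
(C*N(0))*f(y(-2), -2) = (-21*0)*(4 - 2) = 0*2 = 0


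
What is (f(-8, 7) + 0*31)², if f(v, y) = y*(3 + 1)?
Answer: 784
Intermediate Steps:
f(v, y) = 4*y (f(v, y) = y*4 = 4*y)
(f(-8, 7) + 0*31)² = (4*7 + 0*31)² = (28 + 0)² = 28² = 784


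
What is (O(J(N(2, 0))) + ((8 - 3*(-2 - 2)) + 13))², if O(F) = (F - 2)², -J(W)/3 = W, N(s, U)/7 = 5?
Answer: 131836324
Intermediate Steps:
N(s, U) = 35 (N(s, U) = 7*5 = 35)
J(W) = -3*W
O(F) = (-2 + F)²
(O(J(N(2, 0))) + ((8 - 3*(-2 - 2)) + 13))² = ((-2 - 3*35)² + ((8 - 3*(-2 - 2)) + 13))² = ((-2 - 105)² + ((8 - 3*(-4)) + 13))² = ((-107)² + ((8 + 12) + 13))² = (11449 + (20 + 13))² = (11449 + 33)² = 11482² = 131836324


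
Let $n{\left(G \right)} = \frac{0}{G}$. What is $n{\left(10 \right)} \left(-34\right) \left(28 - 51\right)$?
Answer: $0$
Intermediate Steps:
$n{\left(G \right)} = 0$
$n{\left(10 \right)} \left(-34\right) \left(28 - 51\right) = 0 \left(-34\right) \left(28 - 51\right) = 0 \left(28 - 51\right) = 0 \left(-23\right) = 0$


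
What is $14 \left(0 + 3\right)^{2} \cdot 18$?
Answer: $2268$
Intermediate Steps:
$14 \left(0 + 3\right)^{2} \cdot 18 = 14 \cdot 3^{2} \cdot 18 = 14 \cdot 9 \cdot 18 = 126 \cdot 18 = 2268$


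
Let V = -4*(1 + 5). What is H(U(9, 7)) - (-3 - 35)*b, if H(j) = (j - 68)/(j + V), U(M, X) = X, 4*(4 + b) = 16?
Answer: 61/17 ≈ 3.5882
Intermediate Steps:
b = 0 (b = -4 + (¼)*16 = -4 + 4 = 0)
V = -24 (V = -4*6 = -24)
H(j) = (-68 + j)/(-24 + j) (H(j) = (j - 68)/(j - 24) = (-68 + j)/(-24 + j))
H(U(9, 7)) - (-3 - 35)*b = (-68 + 7)/(-24 + 7) - (-3 - 35)*0 = -61/(-17) - (-38)*0 = -1/17*(-61) - 1*0 = 61/17 + 0 = 61/17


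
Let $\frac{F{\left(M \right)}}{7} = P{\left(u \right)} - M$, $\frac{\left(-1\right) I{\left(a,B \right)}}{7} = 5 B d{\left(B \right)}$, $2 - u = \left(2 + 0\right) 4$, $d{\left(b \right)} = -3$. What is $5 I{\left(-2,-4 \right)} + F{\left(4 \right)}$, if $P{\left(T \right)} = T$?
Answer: $-2170$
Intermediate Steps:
$u = -6$ ($u = 2 - \left(2 + 0\right) 4 = 2 - 2 \cdot 4 = 2 - 8 = -6$)
$I{\left(a,B \right)} = 105 B$ ($I{\left(a,B \right)} = - 7 \cdot 5 B \left(-3\right) = - 7 \left(- 15 B\right) = 105 B$)
$F{\left(M \right)} = -42 - 7 M$ ($F{\left(M \right)} = 7 \left(-6 - M\right) = -42 - 7 M$)
$5 I{\left(-2,-4 \right)} + F{\left(4 \right)} = 5 \cdot 105 \left(-4\right) - 70 = 5 \left(-420\right) - 70 = -2100 - 70 = -2170$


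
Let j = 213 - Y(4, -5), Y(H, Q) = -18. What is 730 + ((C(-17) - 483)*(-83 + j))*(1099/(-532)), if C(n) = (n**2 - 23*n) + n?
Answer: -1031750/19 ≈ -54303.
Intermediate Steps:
j = 231 (j = 213 - 1*(-18) = 213 + 18 = 231)
C(n) = n**2 - 22*n
730 + ((C(-17) - 483)*(-83 + j))*(1099/(-532)) = 730 + ((-17*(-22 - 17) - 483)*(-83 + 231))*(1099/(-532)) = 730 + ((-17*(-39) - 483)*148)*(1099*(-1/532)) = 730 + ((663 - 483)*148)*(-157/76) = 730 + (180*148)*(-157/76) = 730 + 26640*(-157/76) = 730 - 1045620/19 = -1031750/19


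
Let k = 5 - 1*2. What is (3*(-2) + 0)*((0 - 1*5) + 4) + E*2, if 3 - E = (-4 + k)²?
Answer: 10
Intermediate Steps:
k = 3 (k = 5 - 2 = 3)
E = 2 (E = 3 - (-4 + 3)² = 3 - 1*(-1)² = 3 - 1*1 = 3 - 1 = 2)
(3*(-2) + 0)*((0 - 1*5) + 4) + E*2 = (3*(-2) + 0)*((0 - 1*5) + 4) + 2*2 = (-6 + 0)*((0 - 5) + 4) + 4 = -6*(-5 + 4) + 4 = -6*(-1) + 4 = 6 + 4 = 10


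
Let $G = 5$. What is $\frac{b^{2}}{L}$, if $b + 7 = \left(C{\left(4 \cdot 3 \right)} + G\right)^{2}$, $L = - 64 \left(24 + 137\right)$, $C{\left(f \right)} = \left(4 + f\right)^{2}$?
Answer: $- \frac{1159879249}{2576} \approx -4.5026 \cdot 10^{5}$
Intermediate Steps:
$L = -10304$ ($L = \left(-64\right) 161 = -10304$)
$b = 68114$ ($b = -7 + \left(\left(4 + 4 \cdot 3\right)^{2} + 5\right)^{2} = -7 + \left(\left(4 + 12\right)^{2} + 5\right)^{2} = -7 + \left(16^{2} + 5\right)^{2} = -7 + \left(256 + 5\right)^{2} = -7 + 261^{2} = -7 + 68121 = 68114$)
$\frac{b^{2}}{L} = \frac{68114^{2}}{-10304} = 4639516996 \left(- \frac{1}{10304}\right) = - \frac{1159879249}{2576}$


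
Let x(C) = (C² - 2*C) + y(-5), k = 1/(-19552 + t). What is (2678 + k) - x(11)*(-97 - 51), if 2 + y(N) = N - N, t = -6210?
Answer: 438829907/25762 ≈ 17034.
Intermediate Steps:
y(N) = -2 (y(N) = -2 + (N - N) = -2 + 0 = -2)
k = -1/25762 (k = 1/(-19552 - 6210) = 1/(-25762) = -1/25762 ≈ -3.8817e-5)
x(C) = -2 + C² - 2*C (x(C) = (C² - 2*C) - 2 = -2 + C² - 2*C)
(2678 + k) - x(11)*(-97 - 51) = (2678 - 1/25762) - (-2 + 11² - 2*11)*(-97 - 51) = 68990635/25762 - (-2 + 121 - 22)*(-148) = 68990635/25762 - 97*(-148) = 68990635/25762 - 1*(-14356) = 68990635/25762 + 14356 = 438829907/25762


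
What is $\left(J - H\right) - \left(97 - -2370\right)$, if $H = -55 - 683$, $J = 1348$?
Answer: $-381$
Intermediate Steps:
$H = -738$
$\left(J - H\right) - \left(97 - -2370\right) = \left(1348 - -738\right) - \left(97 - -2370\right) = \left(1348 + 738\right) - \left(97 + 2370\right) = 2086 - 2467 = -381$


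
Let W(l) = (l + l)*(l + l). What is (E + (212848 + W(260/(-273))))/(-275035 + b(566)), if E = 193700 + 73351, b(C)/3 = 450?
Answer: -211637059/120695085 ≈ -1.7535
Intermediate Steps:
b(C) = 1350 (b(C) = 3*450 = 1350)
W(l) = 4*l**2 (W(l) = (2*l)*(2*l) = 4*l**2)
E = 267051
(E + (212848 + W(260/(-273))))/(-275035 + b(566)) = (267051 + (212848 + 4*(260/(-273))**2))/(-275035 + 1350) = (267051 + (212848 + 4*(260*(-1/273))**2))/(-273685) = (267051 + (212848 + 4*(-20/21)**2))*(-1/273685) = (267051 + (212848 + 4*(400/441)))*(-1/273685) = (267051 + (212848 + 1600/441))*(-1/273685) = (267051 + 93867568/441)*(-1/273685) = (211637059/441)*(-1/273685) = -211637059/120695085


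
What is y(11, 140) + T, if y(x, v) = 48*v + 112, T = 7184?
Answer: 14016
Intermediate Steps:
y(x, v) = 112 + 48*v
y(11, 140) + T = (112 + 48*140) + 7184 = (112 + 6720) + 7184 = 6832 + 7184 = 14016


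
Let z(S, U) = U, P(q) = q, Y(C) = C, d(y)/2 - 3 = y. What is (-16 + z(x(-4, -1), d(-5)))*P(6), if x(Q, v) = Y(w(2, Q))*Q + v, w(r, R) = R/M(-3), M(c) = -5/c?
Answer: -120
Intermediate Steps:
d(y) = 6 + 2*y
w(r, R) = 3*R/5 (w(r, R) = R/((-5/(-3))) = R/((-5*(-⅓))) = R/(5/3) = R*(⅗) = 3*R/5)
x(Q, v) = v + 3*Q²/5 (x(Q, v) = (3*Q/5)*Q + v = 3*Q²/5 + v = v + 3*Q²/5)
(-16 + z(x(-4, -1), d(-5)))*P(6) = (-16 + (6 + 2*(-5)))*6 = (-16 + (6 - 10))*6 = (-16 - 4)*6 = -20*6 = -120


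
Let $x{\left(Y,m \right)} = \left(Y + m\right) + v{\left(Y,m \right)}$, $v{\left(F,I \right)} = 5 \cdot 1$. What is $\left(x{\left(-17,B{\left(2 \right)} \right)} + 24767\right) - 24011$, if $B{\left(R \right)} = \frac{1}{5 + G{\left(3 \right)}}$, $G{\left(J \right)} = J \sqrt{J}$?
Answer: $\frac{1483}{2} + \frac{3 \sqrt{3}}{2} \approx 744.1$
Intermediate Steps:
$G{\left(J \right)} = J^{\frac{3}{2}}$
$v{\left(F,I \right)} = 5$
$B{\left(R \right)} = \frac{1}{5 + 3 \sqrt{3}}$ ($B{\left(R \right)} = \frac{1}{5 + 3^{\frac{3}{2}}} = \frac{1}{5 + 3 \sqrt{3}}$)
$x{\left(Y,m \right)} = 5 + Y + m$ ($x{\left(Y,m \right)} = \left(Y + m\right) + 5 = 5 + Y + m$)
$\left(x{\left(-17,B{\left(2 \right)} \right)} + 24767\right) - 24011 = \left(\left(5 - 17 - \left(\frac{5}{2} - \frac{3 \sqrt{3}}{2}\right)\right) + 24767\right) - 24011 = \left(\left(- \frac{29}{2} + \frac{3 \sqrt{3}}{2}\right) + 24767\right) - 24011 = \left(\frac{49505}{2} + \frac{3 \sqrt{3}}{2}\right) - 24011 = \frac{1483}{2} + \frac{3 \sqrt{3}}{2}$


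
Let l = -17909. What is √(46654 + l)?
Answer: √28745 ≈ 169.54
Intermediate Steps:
√(46654 + l) = √(46654 - 17909) = √28745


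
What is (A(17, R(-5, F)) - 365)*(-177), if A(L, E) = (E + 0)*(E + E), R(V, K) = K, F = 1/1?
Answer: 64251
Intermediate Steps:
F = 1
A(L, E) = 2*E² (A(L, E) = E*(2*E) = 2*E²)
(A(17, R(-5, F)) - 365)*(-177) = (2*1² - 365)*(-177) = (2*1 - 365)*(-177) = (2 - 365)*(-177) = -363*(-177) = 64251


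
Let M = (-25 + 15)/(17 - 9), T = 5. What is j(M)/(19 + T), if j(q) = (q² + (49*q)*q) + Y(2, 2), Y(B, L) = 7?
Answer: 227/64 ≈ 3.5469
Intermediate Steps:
M = -5/4 (M = -10/8 = -10*⅛ = -5/4 ≈ -1.2500)
j(q) = 7 + 50*q² (j(q) = (q² + (49*q)*q) + 7 = (q² + 49*q²) + 7 = 50*q² + 7 = 7 + 50*q²)
j(M)/(19 + T) = (7 + 50*(-5/4)²)/(19 + 5) = (7 + 50*(25/16))/24 = (7 + 625/8)/24 = (1/24)*(681/8) = 227/64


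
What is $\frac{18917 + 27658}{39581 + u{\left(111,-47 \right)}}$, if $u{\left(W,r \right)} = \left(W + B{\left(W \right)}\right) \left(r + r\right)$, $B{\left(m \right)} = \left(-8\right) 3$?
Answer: $\frac{46575}{31403} \approx 1.4831$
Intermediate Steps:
$B{\left(m \right)} = -24$
$u{\left(W,r \right)} = 2 r \left(-24 + W\right)$ ($u{\left(W,r \right)} = \left(W - 24\right) \left(r + r\right) = \left(-24 + W\right) 2 r = 2 r \left(-24 + W\right)$)
$\frac{18917 + 27658}{39581 + u{\left(111,-47 \right)}} = \frac{18917 + 27658}{39581 + 2 \left(-47\right) \left(-24 + 111\right)} = \frac{46575}{39581 + 2 \left(-47\right) 87} = \frac{46575}{39581 - 8178} = \frac{46575}{31403}$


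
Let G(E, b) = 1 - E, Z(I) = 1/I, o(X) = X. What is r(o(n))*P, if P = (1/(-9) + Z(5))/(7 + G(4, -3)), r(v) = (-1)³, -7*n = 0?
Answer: -1/45 ≈ -0.022222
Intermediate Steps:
n = 0 (n = -⅐*0 = 0)
r(v) = -1
P = 1/45 (P = (1/(-9) + 1/5)/(7 + (1 - 1*4)) = (-⅑ + ⅕)/(7 + (1 - 4)) = 4/(45*(7 - 3)) = (4/45)/4 = (4/45)*(¼) = 1/45 ≈ 0.022222)
r(o(n))*P = -1*1/45 = -1/45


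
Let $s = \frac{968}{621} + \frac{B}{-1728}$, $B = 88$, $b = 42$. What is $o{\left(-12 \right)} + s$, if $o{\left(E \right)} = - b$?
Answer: $- \frac{67055}{1656} \approx -40.492$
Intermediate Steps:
$s = \frac{2497}{1656}$ ($s = \frac{968}{621} + \frac{88}{-1728} = 968 \cdot \frac{1}{621} + 88 \left(- \frac{1}{1728}\right) = \frac{968}{621} - \frac{11}{216} = \frac{2497}{1656} \approx 1.5079$)
$o{\left(E \right)} = -42$ ($o{\left(E \right)} = \left(-1\right) 42 = -42$)
$o{\left(-12 \right)} + s = -42 + \frac{2497}{1656} = - \frac{67055}{1656}$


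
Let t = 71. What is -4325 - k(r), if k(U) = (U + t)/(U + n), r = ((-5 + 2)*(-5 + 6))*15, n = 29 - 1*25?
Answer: -177299/41 ≈ -4324.4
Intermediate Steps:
n = 4 (n = 29 - 25 = 4)
r = -45 (r = -3*1*15 = -3*15 = -45)
k(U) = (71 + U)/(4 + U) (k(U) = (U + 71)/(U + 4) = (71 + U)/(4 + U))
-4325 - k(r) = -4325 - (71 - 45)/(4 - 45) = -4325 - 26/(-41) = -4325 - (-1)*26/41 = -4325 - 1*(-26/41) = -4325 + 26/41 = -177299/41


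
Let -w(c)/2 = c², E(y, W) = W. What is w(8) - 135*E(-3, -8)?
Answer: 952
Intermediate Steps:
w(c) = -2*c²
w(8) - 135*E(-3, -8) = -2*8² - 135*(-8) = -2*64 + 1080 = -128 + 1080 = 952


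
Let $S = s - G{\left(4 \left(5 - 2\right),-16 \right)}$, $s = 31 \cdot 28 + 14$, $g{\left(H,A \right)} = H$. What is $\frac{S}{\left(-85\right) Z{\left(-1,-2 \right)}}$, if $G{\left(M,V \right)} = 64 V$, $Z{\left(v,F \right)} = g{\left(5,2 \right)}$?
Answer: $- \frac{1906}{425} \approx -4.4847$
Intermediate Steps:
$Z{\left(v,F \right)} = 5$
$s = 882$ ($s = 868 + 14 = 882$)
$S = 1906$ ($S = 882 - 64 \left(-16\right) = 882 - -1024 = 882 + 1024 = 1906$)
$\frac{S}{\left(-85\right) Z{\left(-1,-2 \right)}} = \frac{1906}{\left(-85\right) 5} = \frac{1906}{-425} = 1906 \left(- \frac{1}{425}\right) = - \frac{1906}{425}$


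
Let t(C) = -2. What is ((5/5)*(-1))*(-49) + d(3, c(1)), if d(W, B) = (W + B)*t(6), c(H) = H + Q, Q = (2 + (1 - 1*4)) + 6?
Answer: 31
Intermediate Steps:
Q = 5 (Q = (2 + (1 - 4)) + 6 = (2 - 3) + 6 = -1 + 6 = 5)
c(H) = 5 + H (c(H) = H + 5 = 5 + H)
d(W, B) = -2*B - 2*W (d(W, B) = (W + B)*(-2) = (B + W)*(-2) = -2*B - 2*W)
((5/5)*(-1))*(-49) + d(3, c(1)) = ((5/5)*(-1))*(-49) + (-2*(5 + 1) - 2*3) = ((5*(⅕))*(-1))*(-49) + (-2*6 - 6) = (1*(-1))*(-49) + (-12 - 6) = -1*(-49) - 18 = 49 - 18 = 31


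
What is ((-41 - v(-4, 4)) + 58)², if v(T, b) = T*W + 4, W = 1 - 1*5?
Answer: 9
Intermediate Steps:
W = -4 (W = 1 - 5 = -4)
v(T, b) = 4 - 4*T (v(T, b) = T*(-4) + 4 = -4*T + 4 = 4 - 4*T)
((-41 - v(-4, 4)) + 58)² = ((-41 - (4 - 4*(-4))) + 58)² = ((-41 - (4 + 16)) + 58)² = ((-41 - 1*20) + 58)² = ((-41 - 20) + 58)² = (-61 + 58)² = (-3)² = 9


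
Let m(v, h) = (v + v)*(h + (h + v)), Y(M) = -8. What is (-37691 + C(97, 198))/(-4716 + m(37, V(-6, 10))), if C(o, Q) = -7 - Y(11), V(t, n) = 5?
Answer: 18845/619 ≈ 30.444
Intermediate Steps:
C(o, Q) = 1 (C(o, Q) = -7 - 1*(-8) = -7 + 8 = 1)
m(v, h) = 2*v*(v + 2*h) (m(v, h) = (2*v)*(v + 2*h) = 2*v*(v + 2*h))
(-37691 + C(97, 198))/(-4716 + m(37, V(-6, 10))) = (-37691 + 1)/(-4716 + 2*37*(37 + 2*5)) = -37690/(-4716 + 2*37*(37 + 10)) = -37690/(-4716 + 2*37*47) = -37690/(-4716 + 3478) = -37690/(-1238) = -37690*(-1/1238) = 18845/619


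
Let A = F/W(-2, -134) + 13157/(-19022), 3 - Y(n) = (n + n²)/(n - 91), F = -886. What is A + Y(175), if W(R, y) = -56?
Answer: -278454503/798924 ≈ -348.54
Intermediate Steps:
Y(n) = 3 - (n + n²)/(-91 + n) (Y(n) = 3 - (n + n²)/(n - 91) = 3 - (n + n²)/(-91 + n))
A = 4029175/266308 (A = -886/(-56) + 13157/(-19022) = -886*(-1/56) + 13157*(-1/19022) = 443/28 - 13157/19022 = 4029175/266308 ≈ 15.130)
A + Y(175) = 4029175/266308 + (-273 - 1*175² + 2*175)/(-91 + 175) = 4029175/266308 + (-273 - 1*30625 + 350)/84 = 4029175/266308 + (-273 - 30625 + 350)/84 = 4029175/266308 + (1/84)*(-30548) = 4029175/266308 - 1091/3 = -278454503/798924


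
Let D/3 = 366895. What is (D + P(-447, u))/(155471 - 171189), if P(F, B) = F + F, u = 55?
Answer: -1099791/15718 ≈ -69.970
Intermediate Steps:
D = 1100685 (D = 3*366895 = 1100685)
P(F, B) = 2*F
(D + P(-447, u))/(155471 - 171189) = (1100685 + 2*(-447))/(155471 - 171189) = (1100685 - 894)/(-15718) = 1099791*(-1/15718) = -1099791/15718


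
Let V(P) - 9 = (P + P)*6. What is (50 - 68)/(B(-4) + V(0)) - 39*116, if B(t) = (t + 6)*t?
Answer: -4542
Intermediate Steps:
V(P) = 9 + 12*P (V(P) = 9 + (P + P)*6 = 9 + (2*P)*6 = 9 + 12*P)
B(t) = t*(6 + t) (B(t) = (6 + t)*t = t*(6 + t))
(50 - 68)/(B(-4) + V(0)) - 39*116 = (50 - 68)/(-4*(6 - 4) + (9 + 12*0)) - 39*116 = -18/(-4*2 + (9 + 0)) - 4524 = -18/(-8 + 9) - 4524 = -18/1 - 4524 = -18*1 - 4524 = -18 - 4524 = -4542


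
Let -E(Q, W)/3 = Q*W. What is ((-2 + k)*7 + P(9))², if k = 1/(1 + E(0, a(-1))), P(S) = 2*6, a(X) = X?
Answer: 25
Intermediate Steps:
P(S) = 12
E(Q, W) = -3*Q*W
k = 1 (k = 1/(1 - 3*0*(-1)) = 1/(1 + 0) = 1/1 = 1)
((-2 + k)*7 + P(9))² = ((-2 + 1)*7 + 12)² = (-1*7 + 12)² = (-7 + 12)² = 5² = 25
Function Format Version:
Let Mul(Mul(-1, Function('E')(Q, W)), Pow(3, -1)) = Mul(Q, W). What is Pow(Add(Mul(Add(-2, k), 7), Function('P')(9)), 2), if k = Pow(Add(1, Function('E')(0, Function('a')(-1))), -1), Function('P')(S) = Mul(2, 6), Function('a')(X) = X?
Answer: 25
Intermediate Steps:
Function('P')(S) = 12
Function('E')(Q, W) = Mul(-3, Q, W) (Function('E')(Q, W) = Mul(-3, Mul(Q, W)) = Mul(-3, Q, W))
k = 1 (k = Pow(Add(1, Mul(-3, 0, -1)), -1) = Pow(Add(1, 0), -1) = Pow(1, -1) = 1)
Pow(Add(Mul(Add(-2, k), 7), Function('P')(9)), 2) = Pow(Add(Mul(Add(-2, 1), 7), 12), 2) = Pow(Add(Mul(-1, 7), 12), 2) = Pow(Add(-7, 12), 2) = Pow(5, 2) = 25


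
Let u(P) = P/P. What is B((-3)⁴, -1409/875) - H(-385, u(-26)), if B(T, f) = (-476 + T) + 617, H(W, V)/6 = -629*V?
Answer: 3996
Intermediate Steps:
u(P) = 1
H(W, V) = -3774*V (H(W, V) = 6*(-629*V) = -3774*V)
B(T, f) = 141 + T
B((-3)⁴, -1409/875) - H(-385, u(-26)) = (141 + (-3)⁴) - (-3774) = (141 + 81) - 1*(-3774) = 222 + 3774 = 3996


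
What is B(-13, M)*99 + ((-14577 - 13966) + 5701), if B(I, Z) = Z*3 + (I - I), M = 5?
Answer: -21357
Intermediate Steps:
B(I, Z) = 3*Z (B(I, Z) = 3*Z + 0 = 3*Z)
B(-13, M)*99 + ((-14577 - 13966) + 5701) = (3*5)*99 + ((-14577 - 13966) + 5701) = 15*99 + (-28543 + 5701) = 1485 - 22842 = -21357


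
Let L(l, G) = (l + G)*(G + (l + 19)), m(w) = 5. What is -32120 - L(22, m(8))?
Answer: -33362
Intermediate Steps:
L(l, G) = (G + l)*(19 + G + l) (L(l, G) = (G + l)*(G + (19 + l)) = (G + l)*(19 + G + l))
-32120 - L(22, m(8)) = -32120 - (5**2 + 22**2 + 19*5 + 19*22 + 2*5*22) = -32120 - (25 + 484 + 95 + 418 + 220) = -32120 - 1*1242 = -32120 - 1242 = -33362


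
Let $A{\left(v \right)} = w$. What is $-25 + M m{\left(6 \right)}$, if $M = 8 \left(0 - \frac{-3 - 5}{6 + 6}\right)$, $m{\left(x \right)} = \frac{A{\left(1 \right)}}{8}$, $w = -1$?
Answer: $- \frac{77}{3} \approx -25.667$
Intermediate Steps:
$A{\left(v \right)} = -1$
$m{\left(x \right)} = - \frac{1}{8}$
$M = \frac{16}{3}$ ($M = 8 \left(0 - - \frac{8}{12}\right) = 8 \left(0 - \left(-8\right) \frac{1}{12}\right) = 8 \left(0 - - \frac{2}{3}\right) = 8 \left(0 + \frac{2}{3}\right) = 8 \cdot \frac{2}{3} = \frac{16}{3} \approx 5.3333$)
$-25 + M m{\left(6 \right)} = -25 + \frac{16}{3} \left(- \frac{1}{8}\right) = -25 - \frac{2}{3} = - \frac{77}{3}$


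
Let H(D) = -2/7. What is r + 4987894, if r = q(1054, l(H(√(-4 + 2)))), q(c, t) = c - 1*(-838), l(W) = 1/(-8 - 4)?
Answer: 4989786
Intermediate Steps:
H(D) = -2/7 (H(D) = -2*⅐ = -2/7)
l(W) = -1/12 (l(W) = 1/(-12) = -1/12)
q(c, t) = 838 + c (q(c, t) = c + 838 = 838 + c)
r = 1892 (r = 838 + 1054 = 1892)
r + 4987894 = 1892 + 4987894 = 4989786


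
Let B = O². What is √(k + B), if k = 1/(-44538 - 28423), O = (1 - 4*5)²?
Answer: 4*√884870866545/10423 ≈ 361.00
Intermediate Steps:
O = 361 (O = (1 - 20)² = (-19)² = 361)
B = 130321 (B = 361² = 130321)
k = -1/72961 (k = 1/(-72961) = -1/72961 ≈ -1.3706e-5)
√(k + B) = √(-1/72961 + 130321) = √(9508350480/72961) = 4*√884870866545/10423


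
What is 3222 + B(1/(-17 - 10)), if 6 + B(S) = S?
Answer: 86831/27 ≈ 3216.0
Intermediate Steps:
B(S) = -6 + S
3222 + B(1/(-17 - 10)) = 3222 + (-6 + 1/(-17 - 10)) = 3222 + (-6 + 1/(-27)) = 3222 + (-6 - 1/27) = 3222 - 163/27 = 86831/27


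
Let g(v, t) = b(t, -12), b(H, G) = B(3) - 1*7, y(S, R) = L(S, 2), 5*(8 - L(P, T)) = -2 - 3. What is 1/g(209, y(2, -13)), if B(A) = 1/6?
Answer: -6/41 ≈ -0.14634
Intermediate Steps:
L(P, T) = 9 (L(P, T) = 8 - (-2 - 3)/5 = 8 - 1/5*(-5) = 8 + 1 = 9)
y(S, R) = 9
B(A) = 1/6
b(H, G) = -41/6 (b(H, G) = 1/6 - 1*7 = 1/6 - 7 = -41/6)
g(v, t) = -41/6
1/g(209, y(2, -13)) = 1/(-41/6) = -6/41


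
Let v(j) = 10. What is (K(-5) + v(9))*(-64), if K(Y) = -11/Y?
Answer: -3904/5 ≈ -780.80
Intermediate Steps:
(K(-5) + v(9))*(-64) = (-11/(-5) + 10)*(-64) = (-11*(-⅕) + 10)*(-64) = (11/5 + 10)*(-64) = (61/5)*(-64) = -3904/5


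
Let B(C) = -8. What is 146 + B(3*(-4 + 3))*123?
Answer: -838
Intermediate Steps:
146 + B(3*(-4 + 3))*123 = 146 - 8*123 = 146 - 984 = -838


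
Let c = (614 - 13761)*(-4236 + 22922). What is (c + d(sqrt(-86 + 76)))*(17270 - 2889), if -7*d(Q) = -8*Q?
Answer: -3532906092802 + 115048*I*sqrt(10)/7 ≈ -3.5329e+12 + 51973.0*I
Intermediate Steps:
d(Q) = 8*Q/7 (d(Q) = -(-8)*Q/7 = 8*Q/7)
c = -245664842 (c = -13147*18686 = -245664842)
(c + d(sqrt(-86 + 76)))*(17270 - 2889) = (-245664842 + 8*sqrt(-86 + 76)/7)*(17270 - 2889) = (-245664842 + 8*sqrt(-10)/7)*14381 = (-245664842 + 8*(I*sqrt(10))/7)*14381 = (-245664842 + 8*I*sqrt(10)/7)*14381 = -3532906092802 + 115048*I*sqrt(10)/7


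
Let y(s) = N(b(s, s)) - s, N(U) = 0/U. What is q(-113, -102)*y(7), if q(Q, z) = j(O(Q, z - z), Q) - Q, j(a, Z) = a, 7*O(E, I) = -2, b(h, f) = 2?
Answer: -789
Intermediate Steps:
N(U) = 0
O(E, I) = -2/7 (O(E, I) = (1/7)*(-2) = -2/7)
q(Q, z) = -2/7 - Q
y(s) = -s (y(s) = 0 - s = -s)
q(-113, -102)*y(7) = (-2/7 - 1*(-113))*(-1*7) = (-2/7 + 113)*(-7) = (789/7)*(-7) = -789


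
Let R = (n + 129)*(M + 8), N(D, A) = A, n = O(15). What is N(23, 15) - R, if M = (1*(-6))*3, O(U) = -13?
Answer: 1175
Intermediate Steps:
n = -13
M = -18 (M = -6*3 = -18)
R = -1160 (R = (-13 + 129)*(-18 + 8) = 116*(-10) = -1160)
N(23, 15) - R = 15 - 1*(-1160) = 15 + 1160 = 1175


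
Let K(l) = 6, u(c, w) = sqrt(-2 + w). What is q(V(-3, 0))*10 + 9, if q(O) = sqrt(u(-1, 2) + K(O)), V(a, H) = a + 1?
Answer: 9 + 10*sqrt(6) ≈ 33.495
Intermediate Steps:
V(a, H) = 1 + a
q(O) = sqrt(6) (q(O) = sqrt(sqrt(-2 + 2) + 6) = sqrt(sqrt(0) + 6) = sqrt(0 + 6) = sqrt(6))
q(V(-3, 0))*10 + 9 = sqrt(6)*10 + 9 = 10*sqrt(6) + 9 = 9 + 10*sqrt(6)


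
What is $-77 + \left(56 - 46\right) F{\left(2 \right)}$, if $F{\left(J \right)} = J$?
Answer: $-57$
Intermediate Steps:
$-77 + \left(56 - 46\right) F{\left(2 \right)} = -77 + \left(56 - 46\right) 2 = -77 + 10 \cdot 2 = -77 + 20 = -57$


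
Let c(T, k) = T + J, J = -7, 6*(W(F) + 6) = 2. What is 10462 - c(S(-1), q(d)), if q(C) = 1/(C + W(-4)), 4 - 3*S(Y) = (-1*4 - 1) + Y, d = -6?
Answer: 31397/3 ≈ 10466.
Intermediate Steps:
W(F) = -17/3 (W(F) = -6 + (⅙)*2 = -6 + ⅓ = -17/3)
S(Y) = 3 - Y/3 (S(Y) = 4/3 - ((-1*4 - 1) + Y)/3 = 4/3 - ((-4 - 1) + Y)/3 = 4/3 - (-5 + Y)/3 = 4/3 + (5/3 - Y/3) = 3 - Y/3)
q(C) = 1/(-17/3 + C) (q(C) = 1/(C - 17/3) = 1/(-17/3 + C))
c(T, k) = -7 + T (c(T, k) = T - 7 = -7 + T)
10462 - c(S(-1), q(d)) = 10462 - (-7 + (3 - ⅓*(-1))) = 10462 - (-7 + (3 + ⅓)) = 10462 - (-7 + 10/3) = 10462 - 1*(-11/3) = 10462 + 11/3 = 31397/3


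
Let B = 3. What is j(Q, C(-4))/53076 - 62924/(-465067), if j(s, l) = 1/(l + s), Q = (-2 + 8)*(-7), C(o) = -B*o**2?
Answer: 300577415093/2221550648280 ≈ 0.13530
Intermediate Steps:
C(o) = -3*o**2
Q = -42 (Q = 6*(-7) = -42)
j(Q, C(-4))/53076 - 62924/(-465067) = 1/(-3*(-4)**2 - 42*53076) - 62924/(-465067) = (1/53076)/(-3*16 - 42) - 62924*(-1/465067) = (1/53076)/(-48 - 42) + 62924/465067 = (1/53076)/(-90) + 62924/465067 = -1/90*1/53076 + 62924/465067 = -1/4776840 + 62924/465067 = 300577415093/2221550648280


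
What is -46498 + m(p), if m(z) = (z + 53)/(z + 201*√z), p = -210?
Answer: -1888330121/40611 + 10519*I*√210/2842770 ≈ -46498.0 + 0.053622*I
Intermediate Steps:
m(z) = (53 + z)/(z + 201*√z)
-46498 + m(p) = -46498 + (53 - 210)/(-210 + 201*√(-210)) = -46498 - 157/(-210 + 201*(I*√210)) = -46498 - 157/(-210 + 201*I*√210)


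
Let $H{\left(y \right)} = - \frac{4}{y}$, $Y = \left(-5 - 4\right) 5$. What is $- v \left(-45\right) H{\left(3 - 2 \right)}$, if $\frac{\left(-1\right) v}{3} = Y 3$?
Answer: $-72900$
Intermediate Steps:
$Y = -45$ ($Y = \left(-9\right) 5 = -45$)
$v = 405$ ($v = - 3 \left(\left(-45\right) 3\right) = \left(-3\right) \left(-135\right) = 405$)
$- v \left(-45\right) H{\left(3 - 2 \right)} = - 405 \left(-45\right) \left(- \frac{4}{3 - 2}\right) = - \left(-18225\right) \left(- \frac{4}{3 - 2}\right) = - \left(-18225\right) \left(- \frac{4}{1}\right) = - \left(-18225\right) \left(\left(-4\right) 1\right) = - \left(-18225\right) \left(-4\right) = \left(-1\right) 72900 = -72900$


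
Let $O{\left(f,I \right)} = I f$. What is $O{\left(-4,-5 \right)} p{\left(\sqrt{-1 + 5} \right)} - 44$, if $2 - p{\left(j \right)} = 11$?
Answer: $-224$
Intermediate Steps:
$p{\left(j \right)} = -9$ ($p{\left(j \right)} = 2 - 11 = -9$)
$O{\left(-4,-5 \right)} p{\left(\sqrt{-1 + 5} \right)} - 44 = \left(-5\right) \left(-4\right) \left(-9\right) - 44 = 20 \left(-9\right) - 44 = -180 - 44 = -224$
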